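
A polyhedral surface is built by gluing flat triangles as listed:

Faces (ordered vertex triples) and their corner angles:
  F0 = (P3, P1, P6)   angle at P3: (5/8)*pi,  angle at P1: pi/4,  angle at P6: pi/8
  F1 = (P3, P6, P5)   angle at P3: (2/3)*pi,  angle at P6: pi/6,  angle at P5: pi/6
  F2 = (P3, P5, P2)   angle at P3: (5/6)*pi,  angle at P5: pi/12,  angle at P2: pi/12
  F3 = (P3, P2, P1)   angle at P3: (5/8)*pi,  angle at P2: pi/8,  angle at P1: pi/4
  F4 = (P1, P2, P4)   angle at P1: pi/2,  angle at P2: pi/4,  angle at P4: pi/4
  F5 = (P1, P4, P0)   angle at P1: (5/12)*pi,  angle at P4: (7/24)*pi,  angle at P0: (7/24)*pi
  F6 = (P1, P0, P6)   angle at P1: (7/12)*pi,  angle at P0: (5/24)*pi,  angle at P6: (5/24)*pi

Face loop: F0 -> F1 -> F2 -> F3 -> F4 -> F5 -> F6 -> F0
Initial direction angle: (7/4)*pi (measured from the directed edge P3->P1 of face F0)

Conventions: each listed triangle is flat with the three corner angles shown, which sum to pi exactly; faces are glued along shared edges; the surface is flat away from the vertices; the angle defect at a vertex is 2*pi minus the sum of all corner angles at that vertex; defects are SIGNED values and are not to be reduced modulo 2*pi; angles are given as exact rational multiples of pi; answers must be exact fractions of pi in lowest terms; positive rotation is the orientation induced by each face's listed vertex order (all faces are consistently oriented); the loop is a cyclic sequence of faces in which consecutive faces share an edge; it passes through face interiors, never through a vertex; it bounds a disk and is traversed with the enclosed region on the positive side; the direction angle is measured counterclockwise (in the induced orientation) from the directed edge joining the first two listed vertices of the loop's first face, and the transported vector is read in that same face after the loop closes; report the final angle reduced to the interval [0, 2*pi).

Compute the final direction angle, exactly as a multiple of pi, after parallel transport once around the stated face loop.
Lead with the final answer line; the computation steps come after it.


Answer: final direction angle = pi

enclosed vertex P1: corner angles sum to 2*pi, defect = 2*pi - 2*pi = 0
enclosed vertex P3: corner angles sum to (11/4)*pi, defect = 2*pi - (11/4)*pi = (-3/4)*pi
the rotation equals the total enclosed defect, so the final angle is initial + defects (mod 2*pi)
final angle = (7/4)*pi - (3/4)*pi = pi (mod 2*pi)


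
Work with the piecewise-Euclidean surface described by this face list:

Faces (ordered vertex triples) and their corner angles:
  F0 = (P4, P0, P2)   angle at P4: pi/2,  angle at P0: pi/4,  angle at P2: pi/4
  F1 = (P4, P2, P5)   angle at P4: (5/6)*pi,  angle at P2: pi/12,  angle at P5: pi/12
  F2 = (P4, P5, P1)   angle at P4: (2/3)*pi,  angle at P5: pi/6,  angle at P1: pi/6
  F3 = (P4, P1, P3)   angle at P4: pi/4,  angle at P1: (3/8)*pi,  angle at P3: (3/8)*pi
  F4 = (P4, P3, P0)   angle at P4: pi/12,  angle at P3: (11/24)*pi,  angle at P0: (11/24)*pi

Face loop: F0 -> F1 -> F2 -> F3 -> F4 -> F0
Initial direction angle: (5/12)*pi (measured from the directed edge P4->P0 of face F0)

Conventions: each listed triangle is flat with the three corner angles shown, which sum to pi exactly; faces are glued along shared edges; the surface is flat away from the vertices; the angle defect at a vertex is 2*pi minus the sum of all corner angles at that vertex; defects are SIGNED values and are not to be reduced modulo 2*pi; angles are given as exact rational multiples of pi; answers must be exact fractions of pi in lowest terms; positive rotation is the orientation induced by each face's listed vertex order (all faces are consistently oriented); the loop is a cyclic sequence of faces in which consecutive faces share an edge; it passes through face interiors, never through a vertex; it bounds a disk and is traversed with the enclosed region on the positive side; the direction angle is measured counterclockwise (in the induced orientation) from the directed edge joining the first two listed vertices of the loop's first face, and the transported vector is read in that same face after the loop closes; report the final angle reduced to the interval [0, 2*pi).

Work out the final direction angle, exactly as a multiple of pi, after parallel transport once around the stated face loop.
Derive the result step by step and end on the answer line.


enclosed vertex P4: corner angles sum to (7/3)*pi, defect = 2*pi - (7/3)*pi = -pi/3
summing the enclosed defects onto the initial angle, mod 2*pi in the induced orientation:
final angle = (5/12)*pi - pi/3 = pi/12 (mod 2*pi)

Answer: final direction angle = pi/12


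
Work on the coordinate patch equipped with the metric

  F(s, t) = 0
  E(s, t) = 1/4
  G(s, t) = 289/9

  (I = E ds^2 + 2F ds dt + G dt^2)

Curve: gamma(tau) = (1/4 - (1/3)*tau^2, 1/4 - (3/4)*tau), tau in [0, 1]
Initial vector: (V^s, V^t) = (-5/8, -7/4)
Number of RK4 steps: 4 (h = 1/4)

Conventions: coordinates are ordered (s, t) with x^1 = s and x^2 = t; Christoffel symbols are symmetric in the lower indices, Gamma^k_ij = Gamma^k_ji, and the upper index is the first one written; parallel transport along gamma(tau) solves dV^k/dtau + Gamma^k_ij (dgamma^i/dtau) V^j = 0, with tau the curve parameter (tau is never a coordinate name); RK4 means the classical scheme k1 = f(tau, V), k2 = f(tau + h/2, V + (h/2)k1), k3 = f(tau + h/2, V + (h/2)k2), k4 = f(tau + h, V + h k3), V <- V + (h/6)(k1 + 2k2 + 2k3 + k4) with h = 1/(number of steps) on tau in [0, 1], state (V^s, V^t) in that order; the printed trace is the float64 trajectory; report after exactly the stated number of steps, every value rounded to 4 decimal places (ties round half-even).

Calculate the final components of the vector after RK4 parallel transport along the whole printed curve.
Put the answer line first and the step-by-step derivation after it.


Answer: V^s = -0.6250, V^t = -1.7500

gamma'(tau) = (-(2/3)*tau, -3/4); f(tau, V)^k = -Gamma^k_ij(gamma(tau)) gamma'^i(tau) V^j; h = 1/4; intermediate values shown to 6 dp
curve data and Christoffel symbols at the stage parameters:
  tau = 0.000000: gamma = (0.250000, 0.250000), gamma' = (0.000000, -0.750000); Gamma_sss = 0.000000, Gamma_sst = 0.000000, Gamma_stt = 0.000000, Gamma_tss = 0.000000, Gamma_tst = 0.000000, Gamma_ttt = 0.000000
  tau = 0.125000: gamma = (0.244792, 0.156250), gamma' = (-0.083333, -0.750000); Gamma_sss = 0.000000, Gamma_sst = 0.000000, Gamma_stt = 0.000000, Gamma_tss = 0.000000, Gamma_tst = 0.000000, Gamma_ttt = 0.000000
  tau = 0.250000: gamma = (0.229167, 0.062500), gamma' = (-0.166667, -0.750000); Gamma_sss = 0.000000, Gamma_sst = 0.000000, Gamma_stt = 0.000000, Gamma_tss = 0.000000, Gamma_tst = 0.000000, Gamma_ttt = 0.000000
  tau = 0.375000: gamma = (0.203125, -0.031250), gamma' = (-0.250000, -0.750000); Gamma_sss = 0.000000, Gamma_sst = 0.000000, Gamma_stt = 0.000000, Gamma_tss = 0.000000, Gamma_tst = 0.000000, Gamma_ttt = 0.000000
  tau = 0.500000: gamma = (0.166667, -0.125000), gamma' = (-0.333333, -0.750000); Gamma_sss = 0.000000, Gamma_sst = 0.000000, Gamma_stt = 0.000000, Gamma_tss = 0.000000, Gamma_tst = 0.000000, Gamma_ttt = 0.000000
  tau = 0.625000: gamma = (0.119792, -0.218750), gamma' = (-0.416667, -0.750000); Gamma_sss = 0.000000, Gamma_sst = 0.000000, Gamma_stt = 0.000000, Gamma_tss = 0.000000, Gamma_tst = 0.000000, Gamma_ttt = 0.000000
  tau = 0.750000: gamma = (0.062500, -0.312500), gamma' = (-0.500000, -0.750000); Gamma_sss = 0.000000, Gamma_sst = 0.000000, Gamma_stt = 0.000000, Gamma_tss = 0.000000, Gamma_tst = 0.000000, Gamma_ttt = 0.000000
  tau = 0.875000: gamma = (-0.005208, -0.406250), gamma' = (-0.583333, -0.750000); Gamma_sss = 0.000000, Gamma_sst = 0.000000, Gamma_stt = 0.000000, Gamma_tss = 0.000000, Gamma_tst = 0.000000, Gamma_ttt = 0.000000
  tau = 1.000000: gamma = (-0.083333, -0.500000), gamma' = (-0.666667, -0.750000); Gamma_sss = 0.000000, Gamma_sst = 0.000000, Gamma_stt = 0.000000, Gamma_tss = 0.000000, Gamma_tst = 0.000000, Gamma_ttt = 0.000000
step 0: V^s = -0.6250, V^t = -1.7500
step 1: k1 = (0.000000, 0.000000), k2 = (0.000000, 0.000000), k3 = (0.000000, 0.000000), k4 = (0.000000, 0.000000); V <- V + (h/6)(k1 + 2k2 + 2k3 + k4): V^s = -0.6250, V^t = -1.7500
step 2: k1 = (0.000000, 0.000000), k2 = (0.000000, 0.000000), k3 = (0.000000, 0.000000), k4 = (0.000000, 0.000000); V <- V + (h/6)(k1 + 2k2 + 2k3 + k4): V^s = -0.6250, V^t = -1.7500
step 3: k1 = (0.000000, 0.000000), k2 = (0.000000, 0.000000), k3 = (0.000000, 0.000000), k4 = (0.000000, 0.000000); V <- V + (h/6)(k1 + 2k2 + 2k3 + k4): V^s = -0.6250, V^t = -1.7500
step 4: k1 = (0.000000, 0.000000), k2 = (0.000000, 0.000000), k3 = (0.000000, 0.000000), k4 = (0.000000, 0.000000); V <- V + (h/6)(k1 + 2k2 + 2k3 + k4): V^s = -0.6250, V^t = -1.7500


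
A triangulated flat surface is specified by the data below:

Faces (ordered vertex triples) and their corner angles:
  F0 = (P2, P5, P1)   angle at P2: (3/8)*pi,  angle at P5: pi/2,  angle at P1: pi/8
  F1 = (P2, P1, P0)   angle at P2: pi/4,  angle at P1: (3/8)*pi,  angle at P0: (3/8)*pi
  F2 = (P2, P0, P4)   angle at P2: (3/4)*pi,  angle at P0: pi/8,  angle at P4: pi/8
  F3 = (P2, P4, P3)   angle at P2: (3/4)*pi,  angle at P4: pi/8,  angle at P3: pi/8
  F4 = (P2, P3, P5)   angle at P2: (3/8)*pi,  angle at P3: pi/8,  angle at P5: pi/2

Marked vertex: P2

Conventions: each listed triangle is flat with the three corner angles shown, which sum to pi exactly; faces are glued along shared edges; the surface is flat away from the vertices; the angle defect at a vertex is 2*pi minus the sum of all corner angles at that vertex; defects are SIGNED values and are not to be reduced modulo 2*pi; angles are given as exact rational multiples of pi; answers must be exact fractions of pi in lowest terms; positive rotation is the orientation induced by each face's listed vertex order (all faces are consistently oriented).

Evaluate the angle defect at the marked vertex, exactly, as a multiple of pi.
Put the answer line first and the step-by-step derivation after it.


Answer: defect(P2) = -pi/2

Sum of corner angles at P2: (5/2)*pi
defect = 2*pi - (5/2)*pi


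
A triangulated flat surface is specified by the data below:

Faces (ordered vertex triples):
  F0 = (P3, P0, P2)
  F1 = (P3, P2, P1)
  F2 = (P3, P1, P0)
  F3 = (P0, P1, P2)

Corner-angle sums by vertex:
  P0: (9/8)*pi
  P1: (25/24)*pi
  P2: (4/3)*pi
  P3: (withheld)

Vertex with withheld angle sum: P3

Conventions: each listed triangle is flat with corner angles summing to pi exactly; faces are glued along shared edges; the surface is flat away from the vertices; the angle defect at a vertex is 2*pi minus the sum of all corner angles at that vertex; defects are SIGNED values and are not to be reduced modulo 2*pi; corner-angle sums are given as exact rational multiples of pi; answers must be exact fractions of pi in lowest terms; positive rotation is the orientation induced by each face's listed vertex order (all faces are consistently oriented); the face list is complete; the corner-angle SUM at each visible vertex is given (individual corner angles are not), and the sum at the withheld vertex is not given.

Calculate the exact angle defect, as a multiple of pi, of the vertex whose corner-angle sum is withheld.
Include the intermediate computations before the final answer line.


V = 4, E = 6, F = 4; chi = V - E + F = 2
Gauss-Bonnet: total defect = 2*pi*chi = 4*pi; visible defects sum to (5/2)*pi

Answer: defect(P3) = (3/2)*pi


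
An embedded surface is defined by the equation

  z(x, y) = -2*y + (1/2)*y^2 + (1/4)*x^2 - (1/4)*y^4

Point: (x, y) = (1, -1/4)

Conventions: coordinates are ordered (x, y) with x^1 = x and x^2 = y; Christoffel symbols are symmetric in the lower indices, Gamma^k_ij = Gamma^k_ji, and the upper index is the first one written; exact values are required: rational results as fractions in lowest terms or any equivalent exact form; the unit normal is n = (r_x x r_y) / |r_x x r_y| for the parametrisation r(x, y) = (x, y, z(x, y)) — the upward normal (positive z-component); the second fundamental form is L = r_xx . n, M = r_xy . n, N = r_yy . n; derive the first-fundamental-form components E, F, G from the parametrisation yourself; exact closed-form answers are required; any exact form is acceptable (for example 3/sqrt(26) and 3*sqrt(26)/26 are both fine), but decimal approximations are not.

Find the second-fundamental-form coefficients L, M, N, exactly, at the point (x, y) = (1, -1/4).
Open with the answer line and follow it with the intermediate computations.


Answer: L = 32*sqrt(2841)/8523, M = 0, N = 52*sqrt(2841)/8523

z_x = 1/2, z_y = -143/64, z_xx = 1/2, z_xy = 0, z_yy = 13/16
E = 5/4, F = -143/128, G = 24545/4096; answer radicand W^2 = 25569/4096
unnormalised second-form numerators: l = 1/2, m = 0, n = 13/16; L = l/sqrt(25569/4096), and similarly M = m/sqrt(W^2), N = n/sqrt(W^2)


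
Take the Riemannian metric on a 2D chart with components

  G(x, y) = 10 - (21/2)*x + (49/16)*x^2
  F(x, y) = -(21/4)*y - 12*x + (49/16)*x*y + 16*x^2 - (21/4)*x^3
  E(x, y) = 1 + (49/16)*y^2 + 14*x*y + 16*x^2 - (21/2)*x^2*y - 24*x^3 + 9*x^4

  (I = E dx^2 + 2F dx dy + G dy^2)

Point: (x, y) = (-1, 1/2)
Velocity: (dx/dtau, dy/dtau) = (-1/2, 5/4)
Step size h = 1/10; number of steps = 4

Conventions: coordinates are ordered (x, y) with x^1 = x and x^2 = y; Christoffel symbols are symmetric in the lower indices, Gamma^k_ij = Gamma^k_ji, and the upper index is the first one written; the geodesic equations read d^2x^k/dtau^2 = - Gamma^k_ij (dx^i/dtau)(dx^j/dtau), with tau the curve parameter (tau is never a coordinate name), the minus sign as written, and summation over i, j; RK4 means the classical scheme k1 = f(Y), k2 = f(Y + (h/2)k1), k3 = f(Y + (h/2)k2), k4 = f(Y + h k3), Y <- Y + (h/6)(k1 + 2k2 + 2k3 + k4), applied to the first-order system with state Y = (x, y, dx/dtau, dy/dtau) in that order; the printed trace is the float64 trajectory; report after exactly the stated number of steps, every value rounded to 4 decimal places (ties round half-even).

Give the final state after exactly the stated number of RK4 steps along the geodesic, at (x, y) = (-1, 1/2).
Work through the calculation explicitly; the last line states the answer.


f(Y) = (dx/dtau, dy/dtau, -Gamma^x_ij Y'^i Y'^j, -Gamma^y_ij Y'^i Y'^j) with the Gammas evaluated at the stage position; h = 0.100000; intermediate values shown to 6 dp
step 0: x = -1.0000, y = 0.5000, dx/dtau = -0.5000, dy/dtau = 1.2500
step 1:
  k1: at (x, y) = (-1.000000, 0.500000), (dx/dtau, dy/dtau) = (-0.500000, 1.250000); Gamma_xxx = -1.002814, Gamma_xxy = -0.175492, Gamma_xyy = 0.000000, Gamma_yxx = -0.777693, Gamma_yxy = -0.136096, Gamma_yyy = 0.000000; k1 = (-0.500000, 1.250000, 0.031338, 0.024303)
  k2: at (x, y) = (-1.025000, 0.562500), (dx/dtau, dy/dtau) = (-0.498433, 1.251215); Gamma_xxx = -1.005588, Gamma_xxy = -0.173377, Gamma_xyy = 0.000000, Gamma_yxx = -0.769133, Gamma_yxy = -0.132609, Gamma_yyy = 0.000000; k2 = (-0.498433, 1.251215, 0.033571, 0.025677)
  k3: at (x, y) = (-1.024922, 0.562561), (dx/dtau, dy/dtau) = (-0.498321, 1.251284); Gamma_xxx = -1.005598, Gamma_xxy = -0.173387, Gamma_xyy = 0.000000, Gamma_yxx = -0.769228, Gamma_yxy = -0.132632, Gamma_yyy = 0.000000; k3 = (-0.498321, 1.251284, 0.033486, 0.025615)
  k4: at (x, y) = (-1.049832, 0.625128), (dx/dtau, dy/dtau) = (-0.496651, 1.252562); Gamma_xxx = -1.008019, Gamma_xxy = -0.171282, Gamma_xyy = 0.000000, Gamma_yxx = -0.760473, Gamma_yxy = -0.129219, Gamma_yyy = 0.000000; k4 = (-0.496651, 1.252562, 0.035536, 0.026809)
  Y <- Y + (h/6)(k1 + 2k2 + 2k3 + k4): x = -1.0498, y = 0.6251, dx/dtau = -0.4967, dy/dtau = 1.2526
step 2:
  k1: at (x, y) = (-1.049836, 0.625126), (dx/dtau, dy/dtau) = (-0.496650, 1.252562); Gamma_xxx = -1.008019, Gamma_xxy = -0.171282, Gamma_xyy = 0.000000, Gamma_yxx = -0.760468, Gamma_yxy = -0.129218, Gamma_yyy = 0.000000; k1 = (-0.496650, 1.252562, 0.035536, 0.026809)
  k2: at (x, y) = (-1.074669, 0.687754), (dx/dtau, dy/dtau) = (-0.494873, 1.253902); Gamma_xxx = -1.010093, Gamma_xxy = -0.169187, Gamma_xyy = 0.000000, Gamma_yxx = -0.751532, Gamma_yxy = -0.125879, Gamma_yyy = 0.000000; k2 = (-0.494873, 1.253902, 0.037403, 0.027829)
  k3: at (x, y) = (-1.074580, 0.687821), (dx/dtau, dy/dtau) = (-0.494780, 1.253953); Gamma_xxx = -1.010107, Gamma_xxy = -0.169198, Gamma_xyy = 0.000000, Gamma_yxx = -0.751638, Gamma_yxy = -0.125903, Gamma_yyy = 0.000000; k3 = (-0.494780, 1.253953, 0.037331, 0.027779)
  k4: at (x, y) = (-1.099314, 0.750521), (dx/dtau, dy/dtau) = (-0.492917, 1.255339); Gamma_xxx = -1.011848, Gamma_xxy = -0.167115, Gamma_xyy = 0.000000, Gamma_yxx = -0.742570, Gamma_yxy = -0.122642, Gamma_yyy = 0.000000; k4 = (-0.492917, 1.255339, 0.039031, 0.028644)
  Y <- Y + (h/6)(k1 + 2k2 + 2k3 + k4): x = -1.0993, y = 0.7505, dx/dtau = -0.4929, dy/dtau = 1.2553
step 3:
  k1: at (x, y) = (-1.099317, 0.750520), (dx/dtau, dy/dtau) = (-0.492916, 1.255339); Gamma_xxx = -1.011847, Gamma_xxy = -0.167115, Gamma_xyy = 0.000000, Gamma_yxx = -0.742566, Gamma_yxy = -0.122641, Gamma_yyy = 0.000000; k1 = (-0.492916, 1.255339, 0.039031, 0.028644)
  k2: at (x, y) = (-1.123963, 0.813286), (dx/dtau, dy/dtau) = (-0.490965, 1.256772); Gamma_xxx = -1.013260, Gamma_xxy = -0.165045, Gamma_xyy = 0.000000, Gamma_yxx = -0.733379, Gamma_yxy = -0.119456, Gamma_yyy = 0.000000; k2 = (-0.490965, 1.256772, 0.040567, 0.029362)
  k3: at (x, y) = (-1.123865, 0.813358), (dx/dtau, dy/dtau) = (-0.490888, 1.256808); Gamma_xxx = -1.013280, Gamma_xxy = -0.165057, Gamma_xyy = 0.000000, Gamma_yxx = -0.733493, Gamma_yxy = -0.119482, Gamma_yyy = 0.000000; k3 = (-0.490888, 1.256808, 0.040507, 0.029322)
  k4: at (x, y) = (-1.148406, 0.876200), (dx/dtau, dy/dtau) = (-0.488866, 1.258272); Gamma_xxx = -1.014381, Gamma_xxy = -0.163002, Gamma_xyy = 0.000000, Gamma_yxx = -0.724229, Gamma_yxy = -0.116377, Gamma_yyy = 0.000000; k4 = (-0.488866, 1.258272, 0.041893, 0.029910)
  Y <- Y + (h/6)(k1 + 2k2 + 2k3 + k4): x = -1.1484, y = 0.8762, dx/dtau = -0.4889, dy/dtau = 1.2583
step 4:
  k1: at (x, y) = (-1.148409, 0.876199), (dx/dtau, dy/dtau) = (-0.488865, 1.258271); Gamma_xxx = -1.014381, Gamma_xxy = -0.163002, Gamma_xyy = 0.000000, Gamma_yxx = -0.724226, Gamma_yxy = -0.116377, Gamma_yyy = 0.000000; k1 = (-0.488865, 1.258271, 0.041893, 0.029910)
  k2: at (x, y) = (-1.172852, 0.939113), (dx/dtau, dy/dtau) = (-0.486770, 1.259767); Gamma_xxx = -1.015178, Gamma_xxy = -0.160963, Gamma_xyy = 0.000000, Gamma_yxx = -0.714897, Gamma_yxy = -0.113351, Gamma_yyy = 0.000000; k2 = (-0.486770, 1.259767, 0.043132, 0.030374)
  k3: at (x, y) = (-1.172747, 0.939187), (dx/dtau, dy/dtau) = (-0.486708, 1.259790); Gamma_xxx = -1.015203, Gamma_xxy = -0.160976, Gamma_xyy = 0.000000, Gamma_yxx = -0.715017, Gamma_yxy = -0.113377, Gamma_yyy = 0.000000; k3 = (-0.486708, 1.259790, 0.043082, 0.030343)
  k4: at (x, y) = (-1.197080, 1.002178), (dx/dtau, dy/dtau) = (-0.484557, 1.261306); Gamma_xxx = -1.015712, Gamma_xxy = -0.158954, Gamma_xyy = 0.000000, Gamma_yxx = -0.705657, Gamma_yxy = -0.110432, Gamma_yyy = 0.000000; k4 = (-0.484557, 1.261306, 0.044188, 0.030699)
  Y <- Y + (h/6)(k1 + 2k2 + 2k3 + k4): x = -1.1971, y = 1.0022, dx/dtau = -0.4846, dy/dtau = 1.2613

Answer: x = -1.1971, y = 1.0022, dx/dtau = -0.4846, dy/dtau = 1.2613


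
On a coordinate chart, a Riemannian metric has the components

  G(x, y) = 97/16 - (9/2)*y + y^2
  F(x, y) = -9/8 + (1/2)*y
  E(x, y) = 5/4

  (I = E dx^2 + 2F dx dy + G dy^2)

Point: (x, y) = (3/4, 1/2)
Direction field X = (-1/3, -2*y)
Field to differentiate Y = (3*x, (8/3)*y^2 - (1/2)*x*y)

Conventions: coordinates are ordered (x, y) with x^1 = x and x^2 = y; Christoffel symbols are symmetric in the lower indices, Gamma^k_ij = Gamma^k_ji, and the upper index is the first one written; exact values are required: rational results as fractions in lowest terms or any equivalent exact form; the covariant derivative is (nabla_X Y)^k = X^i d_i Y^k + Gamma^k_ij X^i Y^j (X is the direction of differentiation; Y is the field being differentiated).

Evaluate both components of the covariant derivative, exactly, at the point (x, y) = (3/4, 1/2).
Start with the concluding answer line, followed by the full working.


Answer: (nabla_X Y)^x = -19/18, (nabla_X Y)^y = -145/72

E = 5/4, F = -7/8, G = 65/16 at the point
E_x = 0, E_y = 0, F_x = 0, F_y = 1/2, G_x = 0, G_y = -7/2
EG - F^2 = 69/16;  g^inv = (16/69) * [[65/16, 7/8], [7/8, 5/4]]
first-kind symbols [ij,l] = (1/2)(d_i g_jl + d_j g_il - d_l g_ij): [xx,x] = E_x/2 = 0, [xx,y] = F_x - E_y/2 = 0, [xy,x] = E_y/2 = 0, [xy,y] = G_x/2 = 0, [yy,x] = F_y - G_x/2 = 1/2, [yy,y] = G_y/2 = -7/4
Gamma^x_ij = (G*[ij,x] - F*[ij,y])/(EG - F^2), Gamma^y_ij = (E*[ij,y] - F*[ij,x])/(EG - F^2)
Gamma_xxx = 0, Gamma_xxy = 0, Gamma_xyy = 8/69, Gamma_yxx = 0, Gamma_yxy = 0, Gamma_yyy = -28/69
X = (-1/3, -1), Y = (9/4, 23/48) at the point


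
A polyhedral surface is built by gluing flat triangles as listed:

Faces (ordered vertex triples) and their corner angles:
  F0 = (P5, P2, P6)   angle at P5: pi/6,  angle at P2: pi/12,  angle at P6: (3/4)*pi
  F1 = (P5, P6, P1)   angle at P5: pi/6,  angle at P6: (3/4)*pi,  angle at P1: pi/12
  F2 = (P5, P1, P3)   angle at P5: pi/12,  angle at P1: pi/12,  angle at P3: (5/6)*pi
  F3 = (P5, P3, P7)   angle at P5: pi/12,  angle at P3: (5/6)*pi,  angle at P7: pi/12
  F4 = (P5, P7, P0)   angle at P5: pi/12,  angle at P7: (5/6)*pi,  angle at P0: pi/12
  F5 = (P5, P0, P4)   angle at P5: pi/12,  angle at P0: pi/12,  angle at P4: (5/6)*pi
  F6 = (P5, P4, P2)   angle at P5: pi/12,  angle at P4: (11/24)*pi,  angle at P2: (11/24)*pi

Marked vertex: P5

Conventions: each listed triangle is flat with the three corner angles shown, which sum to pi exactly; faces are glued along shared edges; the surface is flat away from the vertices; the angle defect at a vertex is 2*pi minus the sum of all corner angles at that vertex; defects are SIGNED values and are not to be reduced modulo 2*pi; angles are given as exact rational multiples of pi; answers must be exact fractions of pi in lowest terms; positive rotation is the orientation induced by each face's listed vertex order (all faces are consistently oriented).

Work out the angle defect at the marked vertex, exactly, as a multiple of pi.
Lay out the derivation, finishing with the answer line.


Sum of corner angles at P5: (3/4)*pi
defect = 2*pi - (3/4)*pi

Answer: defect(P5) = (5/4)*pi


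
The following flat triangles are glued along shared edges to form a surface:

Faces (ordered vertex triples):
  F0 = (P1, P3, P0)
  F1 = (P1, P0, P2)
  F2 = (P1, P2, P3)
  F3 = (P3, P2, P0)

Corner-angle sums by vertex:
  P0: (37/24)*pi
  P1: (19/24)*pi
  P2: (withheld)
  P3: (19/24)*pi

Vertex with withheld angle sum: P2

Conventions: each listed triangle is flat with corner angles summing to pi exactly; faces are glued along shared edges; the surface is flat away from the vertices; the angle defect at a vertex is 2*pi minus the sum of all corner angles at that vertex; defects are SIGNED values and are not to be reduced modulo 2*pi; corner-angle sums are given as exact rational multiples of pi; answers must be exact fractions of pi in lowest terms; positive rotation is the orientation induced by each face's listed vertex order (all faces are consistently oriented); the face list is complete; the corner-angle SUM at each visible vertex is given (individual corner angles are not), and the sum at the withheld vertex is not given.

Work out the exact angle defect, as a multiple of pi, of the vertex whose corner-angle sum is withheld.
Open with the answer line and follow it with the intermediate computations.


Answer: defect(P2) = (9/8)*pi

V = 4, E = 6, F = 4; chi = V - E + F = 2
Gauss-Bonnet: total defect = 2*pi*chi = 4*pi; visible defects sum to (23/8)*pi


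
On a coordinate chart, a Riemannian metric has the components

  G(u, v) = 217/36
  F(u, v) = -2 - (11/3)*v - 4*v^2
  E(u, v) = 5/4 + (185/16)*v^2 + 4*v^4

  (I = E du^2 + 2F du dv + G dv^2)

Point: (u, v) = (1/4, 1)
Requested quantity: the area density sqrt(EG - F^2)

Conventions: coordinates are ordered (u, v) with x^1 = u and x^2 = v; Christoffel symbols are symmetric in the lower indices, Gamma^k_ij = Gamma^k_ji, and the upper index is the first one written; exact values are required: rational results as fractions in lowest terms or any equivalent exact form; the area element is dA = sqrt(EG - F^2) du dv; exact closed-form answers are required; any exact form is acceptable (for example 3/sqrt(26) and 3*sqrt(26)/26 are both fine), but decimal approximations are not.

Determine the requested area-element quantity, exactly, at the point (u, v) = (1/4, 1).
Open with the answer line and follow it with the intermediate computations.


Answer: sqrt(EG - F^2) = sqrt(4549)/24

E = 269/16, F = -29/3, G = 217/36; EG - F^2 = 4549/576


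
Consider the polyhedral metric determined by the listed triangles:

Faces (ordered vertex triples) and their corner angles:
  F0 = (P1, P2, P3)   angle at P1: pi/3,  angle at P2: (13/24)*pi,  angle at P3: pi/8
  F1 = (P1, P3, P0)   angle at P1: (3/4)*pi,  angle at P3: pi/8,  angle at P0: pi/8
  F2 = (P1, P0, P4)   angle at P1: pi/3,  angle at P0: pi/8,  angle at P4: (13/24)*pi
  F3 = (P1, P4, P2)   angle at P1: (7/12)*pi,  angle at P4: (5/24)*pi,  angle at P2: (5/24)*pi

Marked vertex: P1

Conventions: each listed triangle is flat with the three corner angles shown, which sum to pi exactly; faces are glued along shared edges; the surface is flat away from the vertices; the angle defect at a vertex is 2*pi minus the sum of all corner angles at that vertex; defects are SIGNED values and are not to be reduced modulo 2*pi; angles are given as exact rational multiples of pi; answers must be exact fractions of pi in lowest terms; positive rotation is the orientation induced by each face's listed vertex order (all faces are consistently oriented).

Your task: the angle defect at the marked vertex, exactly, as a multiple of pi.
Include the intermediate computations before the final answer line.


Sum of corner angles at P1: 2*pi
defect = 2*pi - 2*pi

Answer: defect(P1) = 0


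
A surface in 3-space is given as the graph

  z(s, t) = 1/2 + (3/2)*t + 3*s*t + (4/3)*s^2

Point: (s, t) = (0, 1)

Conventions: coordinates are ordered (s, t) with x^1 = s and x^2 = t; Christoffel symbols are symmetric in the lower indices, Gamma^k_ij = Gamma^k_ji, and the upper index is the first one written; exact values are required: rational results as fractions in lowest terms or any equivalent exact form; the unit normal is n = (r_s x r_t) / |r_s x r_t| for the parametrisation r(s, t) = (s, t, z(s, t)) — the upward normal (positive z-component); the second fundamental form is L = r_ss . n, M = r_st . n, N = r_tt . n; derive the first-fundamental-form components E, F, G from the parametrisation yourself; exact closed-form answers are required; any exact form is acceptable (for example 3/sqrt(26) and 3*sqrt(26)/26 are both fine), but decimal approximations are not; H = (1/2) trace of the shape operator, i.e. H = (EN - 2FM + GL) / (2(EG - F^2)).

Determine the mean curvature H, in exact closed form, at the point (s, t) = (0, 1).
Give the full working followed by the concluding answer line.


z_s = 3, z_t = 3/2, z_ss = 8/3, z_st = 3, z_tt = 0
E = 10, F = 9/2, G = 13/4; answer radicand W^2 = 49/4
unnormalised second-form numerators: l = 8/3, m = 3, n = 0; L = l/sqrt(49/4), and similarly M = m/sqrt(W^2), N = n/sqrt(W^2)
H = (E*n - 2*F*m + G*l) / (2*(EG - F^2)*sqrt(W^2)); E*n - 2*F*m + G*l = -55/3, EG - F^2 = 49/4, so H = (-110/147)/sqrt(49/4)

Answer: H = -220/1029


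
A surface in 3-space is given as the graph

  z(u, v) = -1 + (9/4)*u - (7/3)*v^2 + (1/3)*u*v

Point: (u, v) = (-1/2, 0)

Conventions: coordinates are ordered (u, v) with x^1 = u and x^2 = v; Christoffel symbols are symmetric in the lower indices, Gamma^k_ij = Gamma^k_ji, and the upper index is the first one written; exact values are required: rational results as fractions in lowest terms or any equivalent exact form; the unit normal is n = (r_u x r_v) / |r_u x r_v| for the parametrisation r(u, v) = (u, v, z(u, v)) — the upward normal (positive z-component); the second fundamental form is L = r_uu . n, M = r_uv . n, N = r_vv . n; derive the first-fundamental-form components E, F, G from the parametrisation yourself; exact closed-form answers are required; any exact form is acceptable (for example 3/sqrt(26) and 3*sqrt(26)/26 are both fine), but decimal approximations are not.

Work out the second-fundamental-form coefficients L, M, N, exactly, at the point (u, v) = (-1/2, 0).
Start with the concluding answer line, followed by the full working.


Answer: L = 0, M = 4*sqrt(877)/877, N = -56*sqrt(877)/877

z_u = 9/4, z_v = -1/6, z_uu = 0, z_uv = 1/3, z_vv = -14/3
E = 97/16, F = -3/8, G = 37/36; answer radicand W^2 = 877/144
unnormalised second-form numerators: l = 0, m = 1/3, n = -14/3; L = l/sqrt(877/144), and similarly M = m/sqrt(W^2), N = n/sqrt(W^2)


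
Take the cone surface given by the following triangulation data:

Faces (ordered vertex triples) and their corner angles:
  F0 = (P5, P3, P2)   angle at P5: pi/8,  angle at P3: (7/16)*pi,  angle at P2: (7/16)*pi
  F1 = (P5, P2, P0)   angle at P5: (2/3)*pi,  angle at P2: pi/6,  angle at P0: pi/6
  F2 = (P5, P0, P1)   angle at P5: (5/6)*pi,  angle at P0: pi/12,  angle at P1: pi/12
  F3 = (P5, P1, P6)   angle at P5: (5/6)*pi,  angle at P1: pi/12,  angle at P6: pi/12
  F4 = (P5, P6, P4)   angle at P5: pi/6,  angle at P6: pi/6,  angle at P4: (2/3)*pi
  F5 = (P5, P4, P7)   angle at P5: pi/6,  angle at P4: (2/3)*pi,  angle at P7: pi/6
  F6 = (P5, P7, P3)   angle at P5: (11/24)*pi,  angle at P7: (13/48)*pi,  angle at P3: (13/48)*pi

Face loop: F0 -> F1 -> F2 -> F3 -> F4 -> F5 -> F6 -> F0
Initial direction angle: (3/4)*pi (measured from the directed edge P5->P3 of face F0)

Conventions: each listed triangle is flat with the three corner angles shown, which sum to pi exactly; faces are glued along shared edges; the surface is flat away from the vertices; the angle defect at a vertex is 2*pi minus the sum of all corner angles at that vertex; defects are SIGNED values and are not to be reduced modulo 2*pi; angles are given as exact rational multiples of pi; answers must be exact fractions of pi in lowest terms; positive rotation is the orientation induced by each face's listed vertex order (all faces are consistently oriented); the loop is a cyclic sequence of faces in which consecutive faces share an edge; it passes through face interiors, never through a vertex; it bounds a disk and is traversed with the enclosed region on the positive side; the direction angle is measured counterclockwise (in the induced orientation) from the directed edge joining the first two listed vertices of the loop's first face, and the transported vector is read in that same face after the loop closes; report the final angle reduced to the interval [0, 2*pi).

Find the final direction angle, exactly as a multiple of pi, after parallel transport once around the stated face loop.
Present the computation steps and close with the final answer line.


enclosed vertex P5: corner angles sum to (13/4)*pi, defect = 2*pi - (13/4)*pi = (-5/4)*pi
final direction = starting direction + enclosed defect total, reduced mod 2*pi (induced orientation)
final angle = (3/4)*pi - (5/4)*pi = (3/2)*pi (mod 2*pi)

Answer: final direction angle = (3/2)*pi


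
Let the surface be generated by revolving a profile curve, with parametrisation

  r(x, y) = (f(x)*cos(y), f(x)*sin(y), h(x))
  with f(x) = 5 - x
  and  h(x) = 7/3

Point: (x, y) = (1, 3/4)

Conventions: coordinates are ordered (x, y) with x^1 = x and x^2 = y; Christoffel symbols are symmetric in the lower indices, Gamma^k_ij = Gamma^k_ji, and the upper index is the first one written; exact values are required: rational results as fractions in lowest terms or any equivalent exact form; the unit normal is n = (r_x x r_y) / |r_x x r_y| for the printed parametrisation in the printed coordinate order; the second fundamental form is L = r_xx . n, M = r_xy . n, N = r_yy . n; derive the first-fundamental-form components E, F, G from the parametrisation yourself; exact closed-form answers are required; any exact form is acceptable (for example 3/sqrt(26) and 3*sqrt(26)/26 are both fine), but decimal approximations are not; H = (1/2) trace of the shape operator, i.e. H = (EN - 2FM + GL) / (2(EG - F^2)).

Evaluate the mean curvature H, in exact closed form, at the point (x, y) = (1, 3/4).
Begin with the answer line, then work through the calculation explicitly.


Answer: H = 0

f = 4, f' = -1, f'' = 0, h' = 0, h'' = 0
E = 1, F = 0, G = 16; answer radicand W^2 = 1
unnormalised second-form numerators: l = 0, m = 0, n = 0; L = l/sqrt(1), and similarly M = m/sqrt(W^2), N = n/sqrt(W^2)
H = (E*n - 2*F*m + G*l) / (2*(EG - F^2)*sqrt(W^2)); E*n - 2*F*m + G*l = 0, EG - F^2 = 16, so H = (0)/sqrt(1)


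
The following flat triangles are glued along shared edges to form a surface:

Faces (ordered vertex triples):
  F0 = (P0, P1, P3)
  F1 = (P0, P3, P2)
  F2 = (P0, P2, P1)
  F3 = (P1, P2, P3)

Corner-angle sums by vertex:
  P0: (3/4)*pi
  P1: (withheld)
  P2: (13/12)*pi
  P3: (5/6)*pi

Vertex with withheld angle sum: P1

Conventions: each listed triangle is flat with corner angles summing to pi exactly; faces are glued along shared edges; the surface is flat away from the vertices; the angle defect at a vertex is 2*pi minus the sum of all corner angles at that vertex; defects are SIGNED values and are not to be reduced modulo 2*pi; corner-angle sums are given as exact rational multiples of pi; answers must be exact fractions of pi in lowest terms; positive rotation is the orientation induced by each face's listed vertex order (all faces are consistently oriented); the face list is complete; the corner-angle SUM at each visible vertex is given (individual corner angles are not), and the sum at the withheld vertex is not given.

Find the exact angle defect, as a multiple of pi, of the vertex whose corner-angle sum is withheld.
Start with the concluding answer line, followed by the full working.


Answer: defect(P1) = (2/3)*pi

V = 4, E = 6, F = 4; chi = V - E + F = 2
Gauss-Bonnet: total defect = 2*pi*chi = 4*pi; visible defects sum to (10/3)*pi


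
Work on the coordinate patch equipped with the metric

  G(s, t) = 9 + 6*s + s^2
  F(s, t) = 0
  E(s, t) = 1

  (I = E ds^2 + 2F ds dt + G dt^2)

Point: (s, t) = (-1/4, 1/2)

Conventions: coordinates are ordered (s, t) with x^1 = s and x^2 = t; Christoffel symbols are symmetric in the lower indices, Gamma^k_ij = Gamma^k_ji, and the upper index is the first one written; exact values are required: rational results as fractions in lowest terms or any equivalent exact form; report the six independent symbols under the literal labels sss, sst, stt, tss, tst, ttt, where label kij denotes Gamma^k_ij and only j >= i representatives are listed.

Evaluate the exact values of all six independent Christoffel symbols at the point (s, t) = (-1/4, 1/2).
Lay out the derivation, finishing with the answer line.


E = 1, F = 0, G = 121/16 at the point
E_s = 0, E_t = 0, F_s = 0, F_t = 0, G_s = 11/2, G_t = 0
EG - F^2 = 121/16;  g^inv = (16/121) * [[121/16, 0], [0, 1]]
first-kind symbols [ij,l] = (1/2)(d_i g_jl + d_j g_il - d_l g_ij): [ss,s] = E_s/2 = 0, [ss,t] = F_s - E_t/2 = 0, [st,s] = E_t/2 = 0, [st,t] = G_s/2 = 11/4, [tt,s] = F_t - G_s/2 = -11/4, [tt,t] = G_t/2 = 0
Gamma^s_ij = (G*[ij,s] - F*[ij,t])/(EG - F^2), Gamma^t_ij = (E*[ij,t] - F*[ij,s])/(EG - F^2)

Answer: Gamma_sss = 0, Gamma_sst = 0, Gamma_stt = -11/4, Gamma_tss = 0, Gamma_tst = 4/11, Gamma_ttt = 0


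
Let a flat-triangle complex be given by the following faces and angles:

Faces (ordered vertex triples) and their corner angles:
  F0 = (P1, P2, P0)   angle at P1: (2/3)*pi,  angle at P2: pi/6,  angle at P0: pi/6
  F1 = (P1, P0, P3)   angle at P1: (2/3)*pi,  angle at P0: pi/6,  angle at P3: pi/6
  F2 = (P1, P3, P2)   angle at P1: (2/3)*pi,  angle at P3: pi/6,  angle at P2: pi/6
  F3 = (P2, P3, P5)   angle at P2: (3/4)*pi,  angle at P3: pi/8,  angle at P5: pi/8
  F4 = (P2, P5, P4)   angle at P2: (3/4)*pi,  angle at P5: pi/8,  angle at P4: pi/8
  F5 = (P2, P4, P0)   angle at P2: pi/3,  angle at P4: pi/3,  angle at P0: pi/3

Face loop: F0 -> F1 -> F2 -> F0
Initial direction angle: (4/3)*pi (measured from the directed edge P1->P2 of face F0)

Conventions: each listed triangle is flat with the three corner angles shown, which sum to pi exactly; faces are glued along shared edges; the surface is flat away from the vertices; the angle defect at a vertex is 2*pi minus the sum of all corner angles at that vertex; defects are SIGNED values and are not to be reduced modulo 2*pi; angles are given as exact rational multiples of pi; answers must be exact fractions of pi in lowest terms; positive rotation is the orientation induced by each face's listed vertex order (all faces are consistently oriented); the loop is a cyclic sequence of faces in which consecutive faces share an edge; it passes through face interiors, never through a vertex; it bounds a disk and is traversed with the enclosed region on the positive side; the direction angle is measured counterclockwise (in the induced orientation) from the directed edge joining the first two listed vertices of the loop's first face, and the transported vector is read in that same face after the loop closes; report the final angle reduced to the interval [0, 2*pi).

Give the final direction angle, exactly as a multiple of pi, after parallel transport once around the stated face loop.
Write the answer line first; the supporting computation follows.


Answer: final direction angle = (4/3)*pi

enclosed vertex P1: corner angles sum to 2*pi, defect = 2*pi - 2*pi = 0
by Gauss-Bonnet the loop rotates the vector by the enclosed defect sum (positive orientation, mod 2*pi)
final angle = (4/3)*pi + 0 = (4/3)*pi (mod 2*pi)


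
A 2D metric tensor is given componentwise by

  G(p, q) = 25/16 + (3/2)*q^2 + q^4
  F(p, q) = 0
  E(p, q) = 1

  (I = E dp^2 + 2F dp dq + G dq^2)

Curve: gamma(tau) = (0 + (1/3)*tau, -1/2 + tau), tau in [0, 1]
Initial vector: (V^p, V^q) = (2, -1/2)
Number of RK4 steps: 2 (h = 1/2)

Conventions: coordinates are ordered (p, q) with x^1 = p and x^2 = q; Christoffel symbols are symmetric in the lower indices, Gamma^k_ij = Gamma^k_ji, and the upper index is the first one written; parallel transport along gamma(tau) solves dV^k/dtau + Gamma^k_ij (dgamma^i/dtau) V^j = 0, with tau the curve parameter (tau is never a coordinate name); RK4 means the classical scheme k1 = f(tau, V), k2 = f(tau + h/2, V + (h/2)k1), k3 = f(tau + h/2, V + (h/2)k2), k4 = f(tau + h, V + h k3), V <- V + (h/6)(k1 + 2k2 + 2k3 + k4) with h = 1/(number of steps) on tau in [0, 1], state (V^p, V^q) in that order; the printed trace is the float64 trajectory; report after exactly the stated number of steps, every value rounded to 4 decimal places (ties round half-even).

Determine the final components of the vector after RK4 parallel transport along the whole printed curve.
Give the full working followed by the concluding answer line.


gamma'(tau) = (1/3, 1); f(tau, V)^k = -Gamma^k_ij(gamma(tau)) gamma'^i(tau) V^j; h = 1/2; intermediate values shown to 6 dp
curve data and Christoffel symbols at the stage parameters:
  tau = 0.000000: gamma = (0.000000, -0.500000), gamma' = (0.333333, 1.000000); Gamma_ppp = 0.000000, Gamma_ppq = 0.000000, Gamma_pqq = 0.000000, Gamma_qpp = 0.000000, Gamma_qpq = 0.000000, Gamma_qqq = -0.500000
  tau = 0.250000: gamma = (0.083333, -0.250000), gamma' = (0.333333, 1.000000); Gamma_ppp = 0.000000, Gamma_ppq = 0.000000, Gamma_pqq = 0.000000, Gamma_qpp = 0.000000, Gamma_qpq = 0.000000, Gamma_qqq = -0.244706
  tau = 0.500000: gamma = (0.166667, 0.000000), gamma' = (0.333333, 1.000000); Gamma_ppp = 0.000000, Gamma_ppq = 0.000000, Gamma_pqq = 0.000000, Gamma_qpp = 0.000000, Gamma_qpq = 0.000000, Gamma_qqq = 0.000000
  tau = 0.750000: gamma = (0.250000, 0.250000), gamma' = (0.333333, 1.000000); Gamma_ppp = 0.000000, Gamma_ppq = 0.000000, Gamma_pqq = 0.000000, Gamma_qpp = 0.000000, Gamma_qpq = 0.000000, Gamma_qqq = 0.244706
  tau = 1.000000: gamma = (0.333333, 0.500000), gamma' = (0.333333, 1.000000); Gamma_ppp = 0.000000, Gamma_ppq = 0.000000, Gamma_pqq = 0.000000, Gamma_qpp = 0.000000, Gamma_qpq = 0.000000, Gamma_qqq = 0.500000
step 0: V^p = 2.0000, V^q = -0.5000
step 1: k1 = (0.000000, -0.250000), k2 = (0.000000, -0.137647), k3 = (0.000000, -0.130774), k4 = (0.000000, 0.000000); V <- V + (h/6)(k1 + 2k2 + 2k3 + k4): V^p = 2.0000, V^q = -0.5656
step 2: k1 = (0.000000, 0.000000), k2 = (0.000000, 0.138398), k3 = (0.000000, 0.129932), k4 = (0.000000, 0.250302); V <- V + (h/6)(k1 + 2k2 + 2k3 + k4): V^p = 2.0000, V^q = -0.5000

Answer: V^p = 2.0000, V^q = -0.5000
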